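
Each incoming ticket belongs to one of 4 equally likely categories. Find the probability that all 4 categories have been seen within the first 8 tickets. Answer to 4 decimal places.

Let A_i be the event that category i is missing after 8 tickets. By inclusion–exclusion on the A_i,
P(all seen) = Σ_{j=0}^{4} (-1)^j C(4,j)((4-j)/4)^8
= 1.00000 - 0.40045 + 0.02344 - 0.00006 + 0.00000
= 0.62292.

0.6229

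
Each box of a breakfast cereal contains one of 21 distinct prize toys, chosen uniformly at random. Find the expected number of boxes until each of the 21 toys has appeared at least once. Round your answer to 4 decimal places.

The wait to go from k to k+1 distinct toys is geometric with mean 21/(21-k).
E[T] = 21/21 + 21/20 + 21/19 + ... + 21/2 + 21/1 = 21·H_{21}.
H_{21} = 3.64536, so E[T] = 76.55253.

76.5525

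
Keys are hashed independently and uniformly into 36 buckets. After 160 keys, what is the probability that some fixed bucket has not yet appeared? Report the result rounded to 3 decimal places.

On each key the fixed bucket fails to appear with probability 35/36.
P(still missing after 160) = (35/36)^160 = 0.0110.

0.011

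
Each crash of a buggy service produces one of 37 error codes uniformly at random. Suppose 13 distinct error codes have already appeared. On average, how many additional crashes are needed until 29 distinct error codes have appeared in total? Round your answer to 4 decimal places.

The wait to go from k to k+1 distinct error codes is geometric with mean 37/(37-k).
Sum over k = 13,...,28: E = 37/24 + 37/23 + 37/22 + ... + 37/10 + 37/9 = 39.14974.

39.1497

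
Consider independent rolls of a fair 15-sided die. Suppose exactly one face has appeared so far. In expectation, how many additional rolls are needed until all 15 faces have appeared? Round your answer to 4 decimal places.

48.7734

With k distinct faces already seen, the next new one takes an expected 15/(15-k) rolls.
Sum over k = 1,...,14: E = 15/14 + 15/13 + 15/12 + ... + 15/2 + 15/1 = 48.77343.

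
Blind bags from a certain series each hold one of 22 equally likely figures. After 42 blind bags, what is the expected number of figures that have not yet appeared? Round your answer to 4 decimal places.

For each figure, P(unseen after 42) = (21/22)^42 = 0.14173.
By linearity of expectation, E[unseen] = 22·(21/22)^42 = 3.11803.

3.1180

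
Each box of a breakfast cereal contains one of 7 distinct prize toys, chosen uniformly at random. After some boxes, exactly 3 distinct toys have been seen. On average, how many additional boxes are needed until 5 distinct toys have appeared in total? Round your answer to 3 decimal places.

The wait to go from k to k+1 distinct toys is geometric with mean 7/(7-k).
Sum over k = 3,...,4: E = 7/4 + 7/3 = 4.0833.

4.083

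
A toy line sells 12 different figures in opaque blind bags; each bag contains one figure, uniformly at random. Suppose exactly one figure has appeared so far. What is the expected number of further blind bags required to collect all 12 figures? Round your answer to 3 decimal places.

36.239

With k distinct figures already seen, the next new one takes an expected 12/(12-k) blind bags.
Sum over k = 1,...,11: E = 12/11 + 12/10 + 12/9 + ... + 12/2 + 12/1 = 36.2385.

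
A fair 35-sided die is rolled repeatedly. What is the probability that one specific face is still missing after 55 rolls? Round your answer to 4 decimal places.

Each roll misses the fixed face with probability (35-1)/35 = 34/35, independently.
P(still missing after 55) = (34/35)^55 = 0.20305.

0.2030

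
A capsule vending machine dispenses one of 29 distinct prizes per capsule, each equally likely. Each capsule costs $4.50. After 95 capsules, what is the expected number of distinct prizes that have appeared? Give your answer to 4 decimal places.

27.9658

For each prize, P(seen in 95 capsules) = 1 - (28/29)^95 = 0.96434.
By linearity of expectation, E[distinct seen] = 29·(1 - (28/29)^95) = 27.96581.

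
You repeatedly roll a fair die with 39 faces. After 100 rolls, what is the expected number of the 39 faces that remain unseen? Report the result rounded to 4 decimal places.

For each face, P(unseen after 100) = (38/39)^100 = 0.07446.
By linearity of expectation, E[unseen] = 39·(38/39)^100 = 2.90378.

2.9038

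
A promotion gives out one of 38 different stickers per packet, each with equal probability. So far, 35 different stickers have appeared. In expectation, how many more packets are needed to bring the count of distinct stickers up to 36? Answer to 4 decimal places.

From k distinct to k+1 distinct takes on average 38/(38-k) packets.
Only the k = 35 term is needed: E = 38/3 = 12.66667.

12.6667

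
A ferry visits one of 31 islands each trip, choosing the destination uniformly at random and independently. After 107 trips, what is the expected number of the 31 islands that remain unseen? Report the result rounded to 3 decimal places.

0.928

For each island, P(unseen after 107) = (30/31)^107 = 0.0299.
By linearity of expectation, E[unseen] = 31·(30/31)^107 = 0.9282.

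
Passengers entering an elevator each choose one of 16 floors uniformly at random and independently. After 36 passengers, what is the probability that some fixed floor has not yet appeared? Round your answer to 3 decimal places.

0.098

Each passenger misses the fixed floor with probability (16-1)/16 = 15/16, independently.
P(still missing after 36) = (15/16)^36 = 0.0979.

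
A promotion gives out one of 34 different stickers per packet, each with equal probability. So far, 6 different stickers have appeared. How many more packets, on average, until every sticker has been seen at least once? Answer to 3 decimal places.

The wait to go from k to k+1 distinct stickers is geometric with mean 34/(34-k).
Sum over k = 6,...,33: E = 34/28 + 34/27 + 34/26 + ... + 34/2 + 34/1 = 133.5238.

133.524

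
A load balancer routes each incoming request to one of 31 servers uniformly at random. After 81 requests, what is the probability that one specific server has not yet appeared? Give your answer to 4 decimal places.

0.0702

On each request the fixed server fails to appear with probability 30/31.
P(still missing after 81) = (30/31)^81 = 0.07023.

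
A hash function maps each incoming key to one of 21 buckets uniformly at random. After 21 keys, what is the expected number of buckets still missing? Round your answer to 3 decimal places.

For each bucket, P(unseen after 21) = (20/21)^21 = 0.3589.
By linearity of expectation, E[unseen] = 21·(20/21)^21 = 7.5378.

7.538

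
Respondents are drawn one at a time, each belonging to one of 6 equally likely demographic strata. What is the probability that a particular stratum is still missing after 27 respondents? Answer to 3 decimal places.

0.007

Each respondent misses the fixed stratum with probability (6-1)/6 = 5/6, independently.
P(still missing after 27) = (5/6)^27 = 0.0073.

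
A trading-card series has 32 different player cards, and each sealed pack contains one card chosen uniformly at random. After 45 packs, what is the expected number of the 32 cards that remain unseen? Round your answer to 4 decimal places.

7.6679

For each card, P(unseen after 45) = (31/32)^45 = 0.23962.
By linearity of expectation, E[unseen] = 32·(31/32)^45 = 7.66791.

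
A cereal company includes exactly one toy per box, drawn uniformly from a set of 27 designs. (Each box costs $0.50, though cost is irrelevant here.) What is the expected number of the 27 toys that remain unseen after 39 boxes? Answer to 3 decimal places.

6.196

For each toy, P(unseen after 39) = (26/27)^39 = 0.2295.
By linearity of expectation, E[unseen] = 27·(26/27)^39 = 6.1964.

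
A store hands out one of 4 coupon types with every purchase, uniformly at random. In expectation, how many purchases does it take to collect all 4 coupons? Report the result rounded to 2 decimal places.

8.33

The wait to go from k to k+1 distinct coupons is geometric with mean 4/(4-k).
E[T] = 4/4 + 4/3 + 4/2 + 4/1 = 4·H_{4}.
H_{4} = 2.083, so E[T] = 8.333.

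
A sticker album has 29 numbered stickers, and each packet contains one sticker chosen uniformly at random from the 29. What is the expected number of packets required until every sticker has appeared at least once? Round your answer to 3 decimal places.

114.888

After k distinct stickers have appeared, the next packet gives a new one with probability (29-k)/29, so the expected wait for the (k+1)-th is 29/(29-k).
E[T] = 29/29 + 29/28 + 29/27 + ... + 29/2 + 29/1 = 29·H_{29}.
H_{29} = 3.9617, so E[T] = 114.8880.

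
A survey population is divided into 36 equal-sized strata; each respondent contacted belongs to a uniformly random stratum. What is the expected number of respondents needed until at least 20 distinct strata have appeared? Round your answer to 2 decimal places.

28.58

With k distinct strata already seen, the next new one arrives after an expected 36/(36-k) respondents.
Sum over k = 0,...,19: E = 36/36 + 36/35 + 36/34 + ... + 36/18 + 36/17 = 28.578.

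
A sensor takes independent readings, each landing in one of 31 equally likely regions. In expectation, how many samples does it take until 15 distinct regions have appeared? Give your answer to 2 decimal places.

20.04

With k distinct regions already seen, the next new one arrives after an expected 31/(31-k) samples.
Sum over k = 0,...,14: E = 31/31 + 31/30 + 31/29 + ... + 31/18 + 31/17 = 20.042.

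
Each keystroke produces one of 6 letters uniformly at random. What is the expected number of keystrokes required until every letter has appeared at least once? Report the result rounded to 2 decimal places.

14.70

The wait to go from k to k+1 distinct letters is geometric with mean 6/(6-k).
E[T] = 6/6 + 6/5 + 6/4 + 6/3 + 6/2 + 6/1 = 6·H_{6}.
H_{6} = 2.450, so E[T] = 14.700.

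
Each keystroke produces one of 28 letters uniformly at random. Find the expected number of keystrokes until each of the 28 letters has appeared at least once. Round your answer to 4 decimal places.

109.9608

The wait to go from k to k+1 distinct letters is geometric with mean 28/(28-k).
E[T] = 28/28 + 28/27 + 28/26 + ... + 28/2 + 28/1 = 28·H_{28}.
H_{28} = 3.92717, so E[T] = 109.96079.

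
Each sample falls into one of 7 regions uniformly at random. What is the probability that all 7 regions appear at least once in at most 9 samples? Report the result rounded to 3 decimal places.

0.058

By inclusion–exclusion over which regions are missing,
P(all seen) = Σ_{j=0}^{7} (-1)^j C(7,j)((7-j)/7)^9
= 1.0000 - 1.7481 + 1.0164 - 0.2274 + 0.0171 - 0.0003 + 0.0000 - 0.0000
= 0.0577.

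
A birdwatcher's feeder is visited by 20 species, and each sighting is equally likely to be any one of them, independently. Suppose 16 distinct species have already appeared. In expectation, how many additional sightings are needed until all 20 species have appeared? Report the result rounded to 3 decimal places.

41.667

From k distinct to k+1 distinct takes on average 20/(20-k) sightings.
Sum over k = 16,...,19: E = 20/4 + 20/3 + 20/2 + 20/1 = 41.6667.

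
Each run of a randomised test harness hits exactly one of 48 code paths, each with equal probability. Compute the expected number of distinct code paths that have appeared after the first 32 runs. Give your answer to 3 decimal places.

For each code path, P(seen in 32 runs) = 1 - (47/48)^32 = 0.4902.
By linearity of expectation, E[distinct seen] = 48·(1 - (47/48)^32) = 23.5289.

23.529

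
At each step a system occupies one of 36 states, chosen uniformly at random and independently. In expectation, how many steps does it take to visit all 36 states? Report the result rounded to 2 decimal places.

150.28

After k distinct states have appeared, the next step gives a new one with probability (36-k)/36, so the expected wait for the (k+1)-th is 36/(36-k).
E[T] = 36/36 + 36/35 + 36/34 + ... + 36/2 + 36/1 = 36·H_{36}.
H_{36} = 4.175, so E[T] = 150.284.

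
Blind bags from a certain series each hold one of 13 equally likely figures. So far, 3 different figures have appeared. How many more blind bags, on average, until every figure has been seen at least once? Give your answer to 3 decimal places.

38.077

With k distinct figures already seen, the next new one takes an expected 13/(13-k) blind bags.
Sum over k = 3,...,12: E = 13/10 + 13/9 + 13/8 + ... + 13/2 + 13/1 = 38.0766.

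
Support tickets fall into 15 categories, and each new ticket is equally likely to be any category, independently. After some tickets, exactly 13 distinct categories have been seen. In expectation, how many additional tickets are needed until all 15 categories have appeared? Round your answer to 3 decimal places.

With k distinct categories already seen, the next new one takes an expected 15/(15-k) tickets.
Sum over k = 13,...,14: E = 15/2 + 15/1 = 22.5000.

22.500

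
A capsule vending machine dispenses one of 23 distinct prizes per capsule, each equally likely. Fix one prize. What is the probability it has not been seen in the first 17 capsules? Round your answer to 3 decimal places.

0.470

Each capsule misses the fixed prize with probability (23-1)/23 = 22/23, independently.
P(still missing after 17) = (22/23)^17 = 0.4697.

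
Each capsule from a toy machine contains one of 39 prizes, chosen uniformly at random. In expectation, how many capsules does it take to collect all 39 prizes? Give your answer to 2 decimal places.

After k distinct prizes have appeared, the next capsule gives a new one with probability (39-k)/39, so the expected wait for the (k+1)-th is 39/(39-k).
E[T] = 39/39 + 39/38 + 39/37 + ... + 39/2 + 39/1 = 39·H_{39}.
H_{39} = 4.254, so E[T] = 165.888.

165.89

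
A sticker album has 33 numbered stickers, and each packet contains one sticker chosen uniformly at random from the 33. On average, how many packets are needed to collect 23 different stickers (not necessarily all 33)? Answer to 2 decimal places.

Going from k to k+1 distinct takes a geometric number of packets with mean 33/(33-k).
Sum over k = 0,...,22: E = 33/33 + 33/32 + 33/31 + ... + 33/12 + 33/11 = 38.274.

38.27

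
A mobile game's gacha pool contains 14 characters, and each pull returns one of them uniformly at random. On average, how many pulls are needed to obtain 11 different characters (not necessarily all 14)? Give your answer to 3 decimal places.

With k distinct characters already seen, the next new one arrives after an expected 14/(14-k) pulls.
Sum over k = 0,...,10: E = 14/14 + 14/13 + 14/12 + ... + 14/5 + 14/4 = 19.8552.

19.855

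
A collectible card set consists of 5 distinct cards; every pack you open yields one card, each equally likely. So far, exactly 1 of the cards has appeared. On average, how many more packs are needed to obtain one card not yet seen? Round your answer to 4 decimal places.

1.2500

The number of packs until the next new card is geometric with success probability 4/5, so its mean is 5/4.
E = 5/4 = 1.25000.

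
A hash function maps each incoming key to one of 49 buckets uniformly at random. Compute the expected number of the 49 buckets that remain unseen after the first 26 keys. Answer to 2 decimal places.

For each bucket, P(unseen after 26) = (48/49)^26 = 0.585.
By linearity of expectation, E[unseen] = 49·(48/49)^26 = 28.666.

28.67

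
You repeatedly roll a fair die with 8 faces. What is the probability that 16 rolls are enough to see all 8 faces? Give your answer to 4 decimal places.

0.3068

By inclusion–exclusion over which faces are missing,
P(all seen) = Σ_{j=0}^{8} (-1)^j C(8,j)((8-j)/8)^16
= 1.00000 - 0.94454 + 0.28063 - 0.03036 + 0.00107 - 0.00001 + 0.00000 - 0.00000 + 0.00000
= 0.30680.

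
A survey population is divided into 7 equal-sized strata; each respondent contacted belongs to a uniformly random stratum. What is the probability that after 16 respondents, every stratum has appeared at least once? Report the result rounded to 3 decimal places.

By inclusion–exclusion over which strata are missing,
P(all seen) = Σ_{j=0}^{7} (-1)^j C(7,j)((7-j)/7)^16
= 1.0000 - 0.5942 + 0.0964 - 0.0045 + 0.0000 - 0.0000 + 0.0000 - 0.0000
= 0.4977.

0.498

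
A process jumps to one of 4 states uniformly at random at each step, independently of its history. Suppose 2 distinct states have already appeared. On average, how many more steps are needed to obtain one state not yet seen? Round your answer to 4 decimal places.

2.0000

The number of steps until the next new state is geometric with success probability 2/4, so its mean is 4/2.
E = 4/2 = 2.00000.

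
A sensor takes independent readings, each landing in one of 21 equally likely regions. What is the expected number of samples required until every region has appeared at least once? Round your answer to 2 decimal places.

76.55

Split into phases: going from k distinct to k+1 distinct takes on average 21/(21-k) samples.
E[T] = 21/21 + 21/20 + 21/19 + ... + 21/2 + 21/1 = 21·H_{21}.
H_{21} = 3.645, so E[T] = 76.553.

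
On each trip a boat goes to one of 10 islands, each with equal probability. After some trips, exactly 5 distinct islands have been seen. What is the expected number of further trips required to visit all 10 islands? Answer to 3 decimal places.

The wait to go from k to k+1 distinct islands is geometric with mean 10/(10-k).
Sum over k = 5,...,9: E = 10/5 + 10/4 + 10/3 + 10/2 + 10/1 = 22.8333.

22.833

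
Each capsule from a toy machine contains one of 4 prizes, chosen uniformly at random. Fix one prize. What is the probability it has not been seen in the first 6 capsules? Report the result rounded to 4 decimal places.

0.1780

On each capsule the fixed prize fails to appear with probability 3/4.
P(still missing after 6) = (3/4)^6 = 0.17798.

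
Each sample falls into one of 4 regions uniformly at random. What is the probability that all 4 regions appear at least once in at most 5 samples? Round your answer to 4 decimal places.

Let A_i be the event that region i is missing after 5 samples. By inclusion–exclusion on the A_i,
P(all seen) = Σ_{j=0}^{4} (-1)^j C(4,j)((4-j)/4)^5
= 1.00000 - 0.94922 + 0.18750 - 0.00391 + 0.00000
= 0.23438.

0.2344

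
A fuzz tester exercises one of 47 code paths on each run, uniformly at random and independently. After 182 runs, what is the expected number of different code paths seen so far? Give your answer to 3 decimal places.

46.062

For each code path, P(seen in 182 runs) = 1 - (46/47)^182 = 0.9800.
By linearity of expectation, E[distinct seen] = 47·(1 - (46/47)^182) = 46.0620.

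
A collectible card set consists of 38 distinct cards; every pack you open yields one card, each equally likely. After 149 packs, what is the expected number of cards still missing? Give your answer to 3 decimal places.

0.715

For each card, P(unseen after 149) = (37/38)^149 = 0.0188.
By linearity of expectation, E[unseen] = 38·(37/38)^149 = 0.7146.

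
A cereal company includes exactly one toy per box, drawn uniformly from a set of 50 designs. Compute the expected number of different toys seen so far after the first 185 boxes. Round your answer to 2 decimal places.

48.81

For each toy, P(seen in 185 boxes) = 1 - (49/50)^185 = 0.976.
By linearity of expectation, E[distinct seen] = 50·(1 - (49/50)^185) = 48.809.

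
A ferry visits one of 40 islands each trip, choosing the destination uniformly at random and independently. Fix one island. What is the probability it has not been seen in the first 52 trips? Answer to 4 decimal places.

On each trip the fixed island fails to appear with probability 39/40.
P(still missing after 52) = (39/40)^52 = 0.26806.

0.2681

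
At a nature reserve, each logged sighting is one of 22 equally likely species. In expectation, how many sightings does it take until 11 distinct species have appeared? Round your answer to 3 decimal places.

14.761

Going from k to k+1 distinct takes a geometric number of sightings with mean 22/(22-k).
Sum over k = 0,...,10: E = 22/22 + 22/21 + 22/20 + ... + 22/13 + 22/12 = 14.7606.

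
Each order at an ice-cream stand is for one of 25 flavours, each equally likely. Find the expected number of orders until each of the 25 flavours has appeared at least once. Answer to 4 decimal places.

The wait to go from k to k+1 distinct flavours is geometric with mean 25/(25-k).
E[T] = 25/25 + 25/24 + 25/23 + ... + 25/2 + 25/1 = 25·H_{25}.
H_{25} = 3.81596, so E[T] = 95.39895.

95.3990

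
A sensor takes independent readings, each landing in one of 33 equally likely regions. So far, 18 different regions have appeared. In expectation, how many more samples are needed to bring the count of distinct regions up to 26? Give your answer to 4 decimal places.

23.9373

The wait to go from k to k+1 distinct regions is geometric with mean 33/(33-k).
Sum over k = 18,...,25: E = 33/15 + 33/14 + 33/13 + ... + 33/9 + 33/8 = 23.93727.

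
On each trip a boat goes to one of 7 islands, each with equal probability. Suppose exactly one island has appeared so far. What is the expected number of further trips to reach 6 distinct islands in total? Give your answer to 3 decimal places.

The wait to go from k to k+1 distinct islands is geometric with mean 7/(7-k).
Sum over k = 1,...,5: E = 7/6 + 7/5 + 7/4 + 7/3 + 7/2 = 10.1500.

10.150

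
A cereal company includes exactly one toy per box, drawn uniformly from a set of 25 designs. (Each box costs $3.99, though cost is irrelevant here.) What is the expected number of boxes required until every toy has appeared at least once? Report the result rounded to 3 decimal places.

After k distinct toys have appeared, the next box gives a new one with probability (25-k)/25, so the expected wait for the (k+1)-th is 25/(25-k).
E[T] = 25/25 + 25/24 + 25/23 + ... + 25/2 + 25/1 = 25·H_{25}.
H_{25} = 3.8160, so E[T] = 95.3990.

95.399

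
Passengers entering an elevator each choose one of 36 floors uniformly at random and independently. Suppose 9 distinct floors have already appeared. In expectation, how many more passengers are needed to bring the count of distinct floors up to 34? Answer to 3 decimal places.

From k distinct to k+1 distinct takes on average 36/(36-k) passengers.
Sum over k = 9,...,33: E = 36/27 + 36/26 + 36/25 + ... + 36/4 + 36/3 = 86.0924.

86.092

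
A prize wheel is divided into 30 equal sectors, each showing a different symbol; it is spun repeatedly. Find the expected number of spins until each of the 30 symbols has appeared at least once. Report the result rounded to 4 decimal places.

After k distinct symbols have appeared, the next spin gives a new one with probability (30-k)/30, so the expected wait for the (k+1)-th is 30/(30-k).
E[T] = 30/30 + 30/29 + 30/28 + ... + 30/2 + 30/1 = 30·H_{30}.
H_{30} = 3.99499, so E[T] = 119.84961.

119.8496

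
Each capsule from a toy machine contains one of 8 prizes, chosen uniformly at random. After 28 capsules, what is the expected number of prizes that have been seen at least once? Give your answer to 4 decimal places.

For each prize, P(seen in 28 capsules) = 1 - (7/8)^28 = 0.97622.
By linearity of expectation, E[distinct seen] = 8·(1 - (7/8)^28) = 7.80975.

7.8098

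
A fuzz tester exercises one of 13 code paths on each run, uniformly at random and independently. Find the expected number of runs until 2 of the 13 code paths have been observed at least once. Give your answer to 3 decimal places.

2.083

With k distinct code paths already seen, the next new one arrives after an expected 13/(13-k) runs.
Sum over k = 0,...,1: E = 13/13 + 13/12 = 2.0833.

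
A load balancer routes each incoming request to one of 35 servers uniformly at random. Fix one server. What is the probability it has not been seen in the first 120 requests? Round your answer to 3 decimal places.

0.031

On each request the fixed server fails to appear with probability 34/35.
P(still missing after 120) = (34/35)^120 = 0.0309.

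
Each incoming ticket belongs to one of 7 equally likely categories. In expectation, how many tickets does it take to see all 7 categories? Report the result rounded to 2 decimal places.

18.15

After k distinct categories have appeared, the next ticket gives a new one with probability (7-k)/7, so the expected wait for the (k+1)-th is 7/(7-k).
E[T] = 7/7 + 7/6 + 7/5 + ... + 7/2 + 7/1 = 7·H_{7}.
H_{7} = 2.593, so E[T] = 18.150.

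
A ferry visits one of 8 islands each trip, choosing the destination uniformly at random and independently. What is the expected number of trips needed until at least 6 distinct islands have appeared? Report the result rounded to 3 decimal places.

Going from k to k+1 distinct takes a geometric number of trips with mean 8/(8-k).
Sum over k = 0,...,5: E = 8/8 + 8/7 + 8/6 + 8/5 + 8/4 + 8/3 = 9.7429.

9.743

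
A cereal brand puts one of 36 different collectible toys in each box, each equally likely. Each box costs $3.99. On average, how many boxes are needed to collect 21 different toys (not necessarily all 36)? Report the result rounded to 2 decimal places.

30.83

With k distinct toys already seen, the next new one arrives after an expected 36/(36-k) boxes.
Sum over k = 0,...,20: E = 36/36 + 36/35 + 36/34 + ... + 36/17 + 36/16 = 30.828.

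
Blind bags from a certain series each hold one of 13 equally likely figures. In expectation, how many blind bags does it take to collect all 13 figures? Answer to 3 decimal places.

The wait to go from k to k+1 distinct figures is geometric with mean 13/(13-k).
E[T] = 13/13 + 13/12 + 13/11 + ... + 13/2 + 13/1 = 13·H_{13}.
H_{13} = 3.1801, so E[T] = 41.3417.

41.342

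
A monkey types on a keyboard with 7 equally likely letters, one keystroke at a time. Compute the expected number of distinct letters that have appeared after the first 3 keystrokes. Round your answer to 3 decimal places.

For each letter, P(seen in 3 keystrokes) = 1 - (6/7)^3 = 0.3703.
By linearity of expectation, E[distinct seen] = 7·(1 - (6/7)^3) = 2.5918.

2.592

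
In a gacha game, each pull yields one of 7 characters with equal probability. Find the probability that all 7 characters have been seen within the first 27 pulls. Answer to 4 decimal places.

0.8933

Let A_i be the event that character i is missing after 27 pulls. By inclusion–exclusion on the A_i,
P(all seen) = Σ_{j=0}^{7} (-1)^j C(7,j)((7-j)/7)^27
= 1.00000 - 0.10903 + 0.00238 - 0.00001 + 0.00000 - 0.00000 + 0.00000 - 0.00000
= 0.89334.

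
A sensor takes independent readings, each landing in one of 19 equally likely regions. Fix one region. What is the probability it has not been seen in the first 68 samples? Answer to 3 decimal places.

Each sample misses the fixed region with probability (19-1)/19 = 18/19, independently.
P(still missing after 68) = (18/19)^68 = 0.0253.

0.025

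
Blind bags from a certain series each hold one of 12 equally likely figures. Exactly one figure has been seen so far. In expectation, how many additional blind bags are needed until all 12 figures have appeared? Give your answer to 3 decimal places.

With k distinct figures already seen, the next new one takes an expected 12/(12-k) blind bags.
Sum over k = 1,...,11: E = 12/11 + 12/10 + 12/9 + ... + 12/2 + 12/1 = 36.2385.

36.239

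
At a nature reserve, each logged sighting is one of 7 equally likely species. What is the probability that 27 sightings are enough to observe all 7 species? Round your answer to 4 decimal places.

Let A_i be the event that species i is missing after 27 sightings. By inclusion–exclusion on the A_i,
P(all seen) = Σ_{j=0}^{7} (-1)^j C(7,j)((7-j)/7)^27
= 1.00000 - 0.10903 + 0.00238 - 0.00001 + 0.00000 - 0.00000 + 0.00000 - 0.00000
= 0.89334.

0.8933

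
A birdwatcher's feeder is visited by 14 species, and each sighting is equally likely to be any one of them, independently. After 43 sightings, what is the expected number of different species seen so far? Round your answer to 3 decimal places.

13.422

For each species, P(seen in 43 sightings) = 1 - (13/14)^43 = 0.9587.
By linearity of expectation, E[distinct seen] = 14·(1 - (13/14)^43) = 13.4217.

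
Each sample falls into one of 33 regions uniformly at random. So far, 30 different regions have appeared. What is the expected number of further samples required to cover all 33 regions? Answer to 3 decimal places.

From k distinct to k+1 distinct takes on average 33/(33-k) samples.
Sum over k = 30,...,32: E = 33/3 + 33/2 + 33/1 = 60.5000.

60.500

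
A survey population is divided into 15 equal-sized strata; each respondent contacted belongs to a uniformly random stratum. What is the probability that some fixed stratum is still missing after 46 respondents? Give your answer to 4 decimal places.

Each respondent misses the fixed stratum with probability (15-1)/15 = 14/15, independently.
P(still missing after 46) = (14/15)^46 = 0.04185.

0.0418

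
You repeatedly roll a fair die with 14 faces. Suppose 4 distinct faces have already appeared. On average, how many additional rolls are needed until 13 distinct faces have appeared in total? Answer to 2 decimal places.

27.01

With k distinct faces already seen, the next new one takes an expected 14/(14-k) rolls.
Sum over k = 4,...,12: E = 14/10 + 14/9 + 14/8 + ... + 14/3 + 14/2 = 27.006.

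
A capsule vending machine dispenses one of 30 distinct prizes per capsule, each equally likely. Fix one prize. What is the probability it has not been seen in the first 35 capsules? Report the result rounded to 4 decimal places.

On each capsule the fixed prize fails to appear with probability 29/30.
P(still missing after 35) = (29/30)^35 = 0.30527.

0.3053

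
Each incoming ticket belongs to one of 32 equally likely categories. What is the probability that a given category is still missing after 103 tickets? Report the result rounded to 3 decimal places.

Each ticket misses the fixed category with probability (32-1)/32 = 31/32, independently.
P(still missing after 103) = (31/32)^103 = 0.0380.

0.038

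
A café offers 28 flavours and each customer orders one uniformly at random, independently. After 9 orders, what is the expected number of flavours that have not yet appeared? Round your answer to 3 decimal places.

20.184

For each flavour, P(unseen after 9) = (27/28)^9 = 0.7209.
By linearity of expectation, E[unseen] = 28·(27/28)^9 = 20.1841.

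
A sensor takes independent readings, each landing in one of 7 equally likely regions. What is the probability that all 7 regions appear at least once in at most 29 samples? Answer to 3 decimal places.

Let A_i be the event that region i is missing after 29 samples. By inclusion–exclusion on the A_i,
P(all seen) = Σ_{j=0}^{7} (-1)^j C(7,j)((7-j)/7)^29
= 1.0000 - 0.0801 + 0.0012 - 0.0000 + 0.0000 - 0.0000 + 0.0000 - 0.0000
= 0.9211.

0.921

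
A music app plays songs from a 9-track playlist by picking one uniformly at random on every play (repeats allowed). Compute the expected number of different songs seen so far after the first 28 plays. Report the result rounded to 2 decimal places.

For each song, P(seen in 28 plays) = 1 - (8/9)^28 = 0.963.
By linearity of expectation, E[distinct seen] = 9·(1 - (8/9)^28) = 8.667.

8.67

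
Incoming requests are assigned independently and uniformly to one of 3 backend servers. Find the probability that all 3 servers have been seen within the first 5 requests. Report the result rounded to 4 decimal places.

0.6173

Let A_i be the event that server i is missing after 5 requests. By inclusion–exclusion on the A_i,
P(all seen) = Σ_{j=0}^{3} (-1)^j C(3,j)((3-j)/3)^5
= 1.00000 - 0.39506 + 0.01235 - 0.00000
= 0.61728.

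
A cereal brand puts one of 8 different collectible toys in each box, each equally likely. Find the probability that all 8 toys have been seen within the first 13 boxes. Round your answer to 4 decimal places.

0.1393

Let A_i be the event that toy i is missing after 13 boxes. By inclusion–exclusion on the A_i,
P(all seen) = Σ_{j=0}^{8} (-1)^j C(8,j)((8-j)/8)^13
= 1.00000 - 1.40992 + 0.66520 - 0.12434 + 0.00854 - 0.00016 + 0.00000 - 0.00000 + 0.00000
= 0.13932.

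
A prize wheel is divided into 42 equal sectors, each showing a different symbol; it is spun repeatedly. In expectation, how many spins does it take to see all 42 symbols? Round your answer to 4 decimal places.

The wait to go from k to k+1 distinct symbols is geometric with mean 42/(42-k).
E[T] = 42/42 + 42/41 + 42/40 + ... + 42/2 + 42/1 = 42·H_{42}.
H_{42} = 4.32674, so E[T] = 181.72320.

181.7232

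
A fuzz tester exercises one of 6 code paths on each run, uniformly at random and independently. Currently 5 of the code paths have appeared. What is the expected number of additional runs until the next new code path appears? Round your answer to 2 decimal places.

6.00

The number of runs until the next new code path is geometric with success probability 1/6, so its mean is 6/1.
E = 6/1 = 6.000.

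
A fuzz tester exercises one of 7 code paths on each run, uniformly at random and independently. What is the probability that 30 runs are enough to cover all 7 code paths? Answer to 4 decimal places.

Let A_i be the event that code path i is missing after 30 runs. By inclusion–exclusion on the A_i,
P(all seen) = Σ_{j=0}^{7} (-1)^j C(7,j)((7-j)/7)^30
= 1.00000 - 0.06866 + 0.00087 - 0.00000 + 0.00000 - 0.00000 + 0.00000 - 0.00000
= 0.93221.

0.9322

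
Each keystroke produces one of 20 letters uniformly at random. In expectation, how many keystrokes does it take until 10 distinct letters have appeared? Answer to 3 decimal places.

13.375

With k distinct letters already seen, the next new one arrives after an expected 20/(20-k) keystrokes.
Sum over k = 0,...,9: E = 20/20 + 20/19 + 20/18 + ... + 20/12 + 20/11 = 13.3754.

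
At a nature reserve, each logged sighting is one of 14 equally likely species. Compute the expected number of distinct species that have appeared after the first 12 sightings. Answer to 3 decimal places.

For each species, P(seen in 12 sightings) = 1 - (13/14)^12 = 0.5891.
By linearity of expectation, E[distinct seen] = 14·(1 - (13/14)^12) = 8.2468.

8.247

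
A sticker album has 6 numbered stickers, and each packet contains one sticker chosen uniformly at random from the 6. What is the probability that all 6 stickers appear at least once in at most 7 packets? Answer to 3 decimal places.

By inclusion–exclusion over which stickers are missing,
P(all seen) = Σ_{j=0}^{6} (-1)^j C(6,j)((6-j)/6)^7
= 1.0000 - 1.6745 + 0.8779 - 0.1563 + 0.0069 - 0.0000 + 0.0000
= 0.0540.

0.054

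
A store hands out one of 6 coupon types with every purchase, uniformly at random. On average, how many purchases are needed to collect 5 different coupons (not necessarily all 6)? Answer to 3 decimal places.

8.700

With k distinct coupons already seen, the next new one arrives after an expected 6/(6-k) purchases.
Sum over k = 0,...,4: E = 6/6 + 6/5 + 6/4 + 6/3 + 6/2 = 8.7000.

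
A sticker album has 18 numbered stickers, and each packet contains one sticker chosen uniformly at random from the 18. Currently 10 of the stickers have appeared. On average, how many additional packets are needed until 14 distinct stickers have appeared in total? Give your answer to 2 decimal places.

11.42

From k distinct to k+1 distinct takes on average 18/(18-k) packets.
Sum over k = 10,...,13: E = 18/8 + 18/7 + 18/6 + 18/5 = 11.421.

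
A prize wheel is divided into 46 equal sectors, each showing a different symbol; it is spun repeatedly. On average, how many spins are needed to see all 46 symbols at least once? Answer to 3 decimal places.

The wait to go from k to k+1 distinct symbols is geometric with mean 46/(46-k).
E[T] = 46/46 + 46/45 + 46/44 + ... + 46/2 + 46/1 = 46·H_{46}.
H_{46} = 4.4167, so E[T] = 203.1676.

203.168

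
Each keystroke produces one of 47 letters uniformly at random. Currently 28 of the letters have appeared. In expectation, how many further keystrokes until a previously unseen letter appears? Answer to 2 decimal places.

2.47

Each keystroke yields a new letter with probability (47-28)/47 = 19/47, so the wait is geometric with mean 47/19.
E = 47/19 = 2.474.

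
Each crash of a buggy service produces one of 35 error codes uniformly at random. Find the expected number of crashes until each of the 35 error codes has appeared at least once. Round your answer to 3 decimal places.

145.137

Split into phases: going from k distinct to k+1 distinct takes on average 35/(35-k) crashes.
E[T] = 35/35 + 35/34 + 35/33 + ... + 35/2 + 35/1 = 35·H_{35}.
H_{35} = 4.1468, so E[T] = 145.1373.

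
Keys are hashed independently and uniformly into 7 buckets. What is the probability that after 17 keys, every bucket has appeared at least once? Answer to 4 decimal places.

0.5570

By inclusion–exclusion over which buckets are missing,
P(all seen) = Σ_{j=0}^{7} (-1)^j C(7,j)((7-j)/7)^17
= 1.00000 - 0.50933 + 0.06887 - 0.00258 + 0.00002 - 0.00000 + 0.00000 - 0.00000
= 0.55697.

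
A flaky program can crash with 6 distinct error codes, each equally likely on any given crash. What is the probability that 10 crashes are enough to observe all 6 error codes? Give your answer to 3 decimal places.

Let A_i be the event that error code i is missing after 10 crashes. By inclusion–exclusion on the A_i,
P(all seen) = Σ_{j=0}^{6} (-1)^j C(6,j)((6-j)/6)^10
= 1.0000 - 0.9690 + 0.2601 - 0.0195 + 0.0003 - 0.0000 + 0.0000
= 0.2718.

0.272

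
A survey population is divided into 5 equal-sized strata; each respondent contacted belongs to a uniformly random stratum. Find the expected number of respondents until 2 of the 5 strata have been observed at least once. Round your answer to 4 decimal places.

2.2500

With k distinct strata already seen, the next new one arrives after an expected 5/(5-k) respondents.
Sum over k = 0,...,1: E = 5/5 + 5/4 = 2.25000.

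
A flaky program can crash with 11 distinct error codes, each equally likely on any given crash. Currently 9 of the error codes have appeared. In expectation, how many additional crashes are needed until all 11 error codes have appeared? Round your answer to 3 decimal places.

The wait to go from k to k+1 distinct error codes is geometric with mean 11/(11-k).
Sum over k = 9,...,10: E = 11/2 + 11/1 = 16.5000.

16.500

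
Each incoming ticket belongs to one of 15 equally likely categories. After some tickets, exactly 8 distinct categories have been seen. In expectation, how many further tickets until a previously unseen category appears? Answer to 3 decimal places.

The number of tickets until the next new category is geometric with success probability 7/15, so its mean is 15/7.
E = 15/7 = 2.1429.

2.143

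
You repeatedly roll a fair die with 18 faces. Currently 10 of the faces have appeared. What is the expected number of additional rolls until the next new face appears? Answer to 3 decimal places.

The number of rolls until the next new face is geometric with success probability 8/18, so its mean is 18/8.
E = 18/8 = 2.2500.

2.250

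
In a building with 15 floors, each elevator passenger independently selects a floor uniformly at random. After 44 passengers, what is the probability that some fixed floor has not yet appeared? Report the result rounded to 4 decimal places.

On each passenger the fixed floor fails to appear with probability 14/15.
P(still missing after 44) = (14/15)^44 = 0.04804.

0.0480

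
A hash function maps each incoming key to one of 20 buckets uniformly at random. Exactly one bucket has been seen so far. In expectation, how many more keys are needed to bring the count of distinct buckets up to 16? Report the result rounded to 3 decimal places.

29.288

From k distinct to k+1 distinct takes on average 20/(20-k) keys.
Sum over k = 1,...,15: E = 20/19 + 20/18 + 20/17 + ... + 20/6 + 20/5 = 29.2881.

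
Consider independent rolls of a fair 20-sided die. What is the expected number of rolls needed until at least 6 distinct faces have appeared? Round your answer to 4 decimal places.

Going from k to k+1 distinct takes a geometric number of rolls with mean 20/(20-k).
Sum over k = 0,...,5: E = 20/20 + 20/19 + 20/18 + 20/17 + 20/16 + 20/15 = 6.92355.

6.9235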